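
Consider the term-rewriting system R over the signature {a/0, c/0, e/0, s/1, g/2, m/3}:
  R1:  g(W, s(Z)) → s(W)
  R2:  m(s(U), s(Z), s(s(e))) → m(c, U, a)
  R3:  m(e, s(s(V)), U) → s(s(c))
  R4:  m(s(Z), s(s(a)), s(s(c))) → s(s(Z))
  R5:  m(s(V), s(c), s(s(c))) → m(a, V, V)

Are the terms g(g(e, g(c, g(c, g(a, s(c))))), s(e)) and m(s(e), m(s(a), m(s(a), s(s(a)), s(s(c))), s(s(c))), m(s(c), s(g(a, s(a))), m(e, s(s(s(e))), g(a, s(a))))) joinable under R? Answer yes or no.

Reduce t₁ = g(g(e, g(c, g(c, g(a, s(c))))), s(e)):
1. g(g(e, g(c, g(c, g(a, s(c))))), s(e))  →  s(g(e, g(c, g(c, g(a, s(c))))))   [R1 at ε]
2. s(g(e, g(c, g(c, g(a, s(c))))))  →  s(g(e, g(c, g(c, s(a)))))   [R1 at 1.2.2.2]
3. s(g(e, g(c, g(c, s(a)))))  →  s(g(e, g(c, s(c))))   [R1 at 1.2.2]
4. s(g(e, g(c, s(c))))  →  s(g(e, s(c)))   [R1 at 1.2]
5. s(g(e, s(c)))  →  s(s(e))   [R1 at 1]

Reduce t₂ = m(s(e), m(s(a), m(s(a), s(s(a)), s(s(c))), s(s(c))), m(s(c), s(g(a, s(a))), m(e, s(s(s(e))), g(a, s(a))))):
1. m(s(e), m(s(a), m(s(a), s(s(a)), s(s(c))), s(s(c))), m(s(c), s(g(a, s(a))), m(e, s(s(s(e))), g(a, s(a)))))  →  m(s(e), m(s(a), s(s(a)), s(s(c))), m(s(c), s(g(a, s(a))), m(e, s(s(s(e))), g(a, s(a)))))   [R4 at 2.2]
2. m(s(e), m(s(a), s(s(a)), s(s(c))), m(s(c), s(g(a, s(a))), m(e, s(s(s(e))), g(a, s(a)))))  →  m(s(e), s(s(a)), m(s(c), s(g(a, s(a))), m(e, s(s(s(e))), g(a, s(a)))))   [R4 at 2]
3. m(s(e), s(s(a)), m(s(c), s(g(a, s(a))), m(e, s(s(s(e))), g(a, s(a)))))  →  m(s(e), s(s(a)), m(s(c), s(s(a)), m(e, s(s(s(e))), g(a, s(a)))))   [R1 at 3.2.1]
4. m(s(e), s(s(a)), m(s(c), s(s(a)), m(e, s(s(s(e))), g(a, s(a)))))  →  m(s(e), s(s(a)), m(s(c), s(s(a)), s(s(c))))   [R3 at 3.3]
5. m(s(e), s(s(a)), m(s(c), s(s(a)), s(s(c))))  →  m(s(e), s(s(a)), s(s(c)))   [R4 at 3]
6. m(s(e), s(s(a)), s(s(c)))  →  s(s(e))   [R4 at ε]

yes — NF(t₁) = s(s(e)), NF(t₂) = s(s(e))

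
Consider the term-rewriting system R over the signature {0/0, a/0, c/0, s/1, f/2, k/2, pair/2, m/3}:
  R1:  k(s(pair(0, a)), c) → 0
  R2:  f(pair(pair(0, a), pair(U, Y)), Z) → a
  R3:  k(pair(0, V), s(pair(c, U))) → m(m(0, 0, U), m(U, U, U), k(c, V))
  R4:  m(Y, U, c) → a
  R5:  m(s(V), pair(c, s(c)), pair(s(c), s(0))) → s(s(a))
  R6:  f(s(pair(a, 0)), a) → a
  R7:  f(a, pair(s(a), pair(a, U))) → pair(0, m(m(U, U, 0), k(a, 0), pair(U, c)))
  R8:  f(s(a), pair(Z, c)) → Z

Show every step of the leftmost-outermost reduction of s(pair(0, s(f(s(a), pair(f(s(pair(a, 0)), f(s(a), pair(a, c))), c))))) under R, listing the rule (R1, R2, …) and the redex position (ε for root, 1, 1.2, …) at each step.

1. s(pair(0, s(f(s(a), pair(f(s(pair(a, 0)), f(s(a), pair(a, c))), c)))))  →  s(pair(0, s(f(s(pair(a, 0)), f(s(a), pair(a, c))))))   [R8 at 1.2.1]
2. s(pair(0, s(f(s(pair(a, 0)), f(s(a), pair(a, c))))))  →  s(pair(0, s(f(s(pair(a, 0)), a))))   [R8 at 1.2.1.2]
3. s(pair(0, s(f(s(pair(a, 0)), a))))  →  s(pair(0, s(a)))   [R6 at 1.2.1]

s(pair(0, s(a)))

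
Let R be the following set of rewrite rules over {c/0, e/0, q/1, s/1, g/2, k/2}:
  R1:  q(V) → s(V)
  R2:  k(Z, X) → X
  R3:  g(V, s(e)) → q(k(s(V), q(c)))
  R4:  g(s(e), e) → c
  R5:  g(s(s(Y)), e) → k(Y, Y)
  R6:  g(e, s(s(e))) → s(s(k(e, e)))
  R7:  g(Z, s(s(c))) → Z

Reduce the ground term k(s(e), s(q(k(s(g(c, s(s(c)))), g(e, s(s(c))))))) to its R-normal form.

1. k(s(e), s(q(k(s(g(c, s(s(c)))), g(e, s(s(c)))))))  →  s(q(k(s(g(c, s(s(c)))), g(e, s(s(c))))))   [R2 at ε]
2. s(q(k(s(g(c, s(s(c)))), g(e, s(s(c))))))  →  s(s(k(s(g(c, s(s(c)))), g(e, s(s(c))))))   [R1 at 1]
3. s(s(k(s(g(c, s(s(c)))), g(e, s(s(c))))))  →  s(s(g(e, s(s(c)))))   [R2 at 1.1]
4. s(s(g(e, s(s(c)))))  →  s(s(e))   [R7 at 1.1]

s(s(e))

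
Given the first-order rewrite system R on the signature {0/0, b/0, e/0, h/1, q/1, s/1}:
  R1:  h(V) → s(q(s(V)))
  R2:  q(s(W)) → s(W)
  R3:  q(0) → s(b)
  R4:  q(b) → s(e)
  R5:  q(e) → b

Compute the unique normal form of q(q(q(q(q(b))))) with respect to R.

1. q(q(q(q(q(b)))))  →  q(q(q(q(s(e)))))   [R4 at 1.1.1.1]
2. q(q(q(q(s(e)))))  →  q(q(q(s(e))))   [R2 at 1.1.1]
3. q(q(q(s(e))))  →  q(q(s(e)))   [R2 at 1.1]
4. q(q(s(e)))  →  q(s(e))   [R2 at 1]
5. q(s(e))  →  s(e)   [R2 at ε]

s(e)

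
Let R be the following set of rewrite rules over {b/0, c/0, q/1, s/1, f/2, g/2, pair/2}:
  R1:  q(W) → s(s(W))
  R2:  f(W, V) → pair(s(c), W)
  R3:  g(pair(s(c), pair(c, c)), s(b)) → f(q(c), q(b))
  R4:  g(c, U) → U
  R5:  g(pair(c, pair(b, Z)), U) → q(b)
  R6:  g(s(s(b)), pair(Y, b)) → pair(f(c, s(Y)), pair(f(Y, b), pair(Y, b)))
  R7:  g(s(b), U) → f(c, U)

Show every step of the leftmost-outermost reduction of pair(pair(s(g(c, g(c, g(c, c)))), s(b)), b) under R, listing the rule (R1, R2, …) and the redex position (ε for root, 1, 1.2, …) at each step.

pair(pair(s(c), s(b)), b)

1. pair(pair(s(g(c, g(c, g(c, c)))), s(b)), b)  →  pair(pair(s(g(c, g(c, c))), s(b)), b)   [R4 at 1.1.1]
2. pair(pair(s(g(c, g(c, c))), s(b)), b)  →  pair(pair(s(g(c, c)), s(b)), b)   [R4 at 1.1.1]
3. pair(pair(s(g(c, c)), s(b)), b)  →  pair(pair(s(c), s(b)), b)   [R4 at 1.1.1]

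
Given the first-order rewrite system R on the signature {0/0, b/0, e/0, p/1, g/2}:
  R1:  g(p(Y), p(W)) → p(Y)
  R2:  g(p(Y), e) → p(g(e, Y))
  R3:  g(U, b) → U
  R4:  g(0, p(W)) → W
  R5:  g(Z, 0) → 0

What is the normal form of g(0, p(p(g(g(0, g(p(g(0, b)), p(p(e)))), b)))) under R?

p(0)

1. g(0, p(p(g(g(0, g(p(g(0, b)), p(p(e)))), b))))  →  p(g(g(0, g(p(g(0, b)), p(p(e)))), b))   [R4 at ε]
2. p(g(g(0, g(p(g(0, b)), p(p(e)))), b))  →  p(g(0, g(p(g(0, b)), p(p(e)))))   [R3 at 1]
3. p(g(0, g(p(g(0, b)), p(p(e)))))  →  p(g(0, p(g(0, b))))   [R1 at 1.2]
4. p(g(0, p(g(0, b))))  →  p(g(0, b))   [R4 at 1]
5. p(g(0, b))  →  p(0)   [R3 at 1]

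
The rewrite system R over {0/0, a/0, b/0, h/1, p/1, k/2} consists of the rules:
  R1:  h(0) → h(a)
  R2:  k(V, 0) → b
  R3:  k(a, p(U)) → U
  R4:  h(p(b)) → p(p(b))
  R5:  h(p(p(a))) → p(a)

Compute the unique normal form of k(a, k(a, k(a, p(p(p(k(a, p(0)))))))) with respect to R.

1. k(a, k(a, k(a, p(p(p(k(a, p(0))))))))  →  k(a, k(a, p(p(k(a, p(0))))))   [R3 at 2.2]
2. k(a, k(a, p(p(k(a, p(0))))))  →  k(a, p(k(a, p(0))))   [R3 at 2]
3. k(a, p(k(a, p(0))))  →  k(a, p(0))   [R3 at ε]
4. k(a, p(0))  →  0   [R3 at ε]

0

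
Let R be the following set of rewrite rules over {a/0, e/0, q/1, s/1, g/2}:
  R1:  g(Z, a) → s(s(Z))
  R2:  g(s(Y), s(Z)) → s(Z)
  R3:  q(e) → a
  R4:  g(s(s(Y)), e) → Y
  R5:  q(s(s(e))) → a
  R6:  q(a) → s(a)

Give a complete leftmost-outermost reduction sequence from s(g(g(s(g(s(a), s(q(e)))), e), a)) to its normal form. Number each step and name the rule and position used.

1. s(g(g(s(g(s(a), s(q(e)))), e), a))  →  s(s(s(g(s(g(s(a), s(q(e)))), e))))   [R1 at 1]
2. s(s(s(g(s(g(s(a), s(q(e)))), e))))  →  s(s(s(g(s(s(q(e))), e))))   [R2 at 1.1.1.1.1]
3. s(s(s(g(s(s(q(e))), e))))  →  s(s(s(q(e))))   [R4 at 1.1.1]
4. s(s(s(q(e))))  →  s(s(s(a)))   [R3 at 1.1.1]

s(s(s(a)))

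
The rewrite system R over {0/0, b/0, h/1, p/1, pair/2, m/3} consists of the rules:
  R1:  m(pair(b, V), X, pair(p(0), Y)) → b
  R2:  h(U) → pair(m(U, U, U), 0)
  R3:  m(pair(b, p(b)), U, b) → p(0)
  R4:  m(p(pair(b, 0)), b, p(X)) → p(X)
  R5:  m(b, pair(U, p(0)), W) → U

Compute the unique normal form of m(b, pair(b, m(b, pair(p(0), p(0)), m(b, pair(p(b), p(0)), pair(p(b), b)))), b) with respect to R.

b

1. m(b, pair(b, m(b, pair(p(0), p(0)), m(b, pair(p(b), p(0)), pair(p(b), b)))), b)  →  m(b, pair(b, p(0)), b)   [R5 at 2.2]
2. m(b, pair(b, p(0)), b)  →  b   [R5 at ε]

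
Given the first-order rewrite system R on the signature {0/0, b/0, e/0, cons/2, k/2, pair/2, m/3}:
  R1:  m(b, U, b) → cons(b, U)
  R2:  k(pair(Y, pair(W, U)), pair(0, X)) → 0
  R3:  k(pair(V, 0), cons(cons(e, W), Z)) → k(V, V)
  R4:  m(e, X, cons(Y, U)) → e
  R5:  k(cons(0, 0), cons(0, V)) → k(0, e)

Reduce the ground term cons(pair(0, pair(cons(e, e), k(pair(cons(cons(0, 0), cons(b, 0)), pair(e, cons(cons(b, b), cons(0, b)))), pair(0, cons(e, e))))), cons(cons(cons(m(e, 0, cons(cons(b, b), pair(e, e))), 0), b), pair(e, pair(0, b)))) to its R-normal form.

cons(pair(0, pair(cons(e, e), 0)), cons(cons(cons(e, 0), b), pair(e, pair(0, b))))

1. cons(pair(0, pair(cons(e, e), k(pair(cons(cons(0, 0), cons(b, 0)), pair(e, cons(cons(b, b), cons(0, b)))), pair(0, cons(e, e))))), cons(cons(cons(m(e, 0, cons(cons(b, b), pair(e, e))), 0), b), pair(e, pair(0, b))))  →  cons(pair(0, pair(cons(e, e), 0)), cons(cons(cons(m(e, 0, cons(cons(b, b), pair(e, e))), 0), b), pair(e, pair(0, b))))   [R2 at 1.2.2]
2. cons(pair(0, pair(cons(e, e), 0)), cons(cons(cons(m(e, 0, cons(cons(b, b), pair(e, e))), 0), b), pair(e, pair(0, b))))  →  cons(pair(0, pair(cons(e, e), 0)), cons(cons(cons(e, 0), b), pair(e, pair(0, b))))   [R4 at 2.1.1.1]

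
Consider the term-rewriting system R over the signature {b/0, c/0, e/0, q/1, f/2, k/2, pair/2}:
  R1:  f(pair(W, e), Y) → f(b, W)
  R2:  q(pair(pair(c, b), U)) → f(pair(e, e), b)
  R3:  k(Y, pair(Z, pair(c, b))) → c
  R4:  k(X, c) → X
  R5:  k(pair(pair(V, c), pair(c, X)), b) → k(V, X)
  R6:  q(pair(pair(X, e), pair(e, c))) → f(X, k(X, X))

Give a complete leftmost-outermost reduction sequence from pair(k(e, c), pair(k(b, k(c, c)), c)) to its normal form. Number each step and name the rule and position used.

pair(e, pair(b, c))

1. pair(k(e, c), pair(k(b, k(c, c)), c))  →  pair(e, pair(k(b, k(c, c)), c))   [R4 at 1]
2. pair(e, pair(k(b, k(c, c)), c))  →  pair(e, pair(k(b, c), c))   [R4 at 2.1.2]
3. pair(e, pair(k(b, c), c))  →  pair(e, pair(b, c))   [R4 at 2.1]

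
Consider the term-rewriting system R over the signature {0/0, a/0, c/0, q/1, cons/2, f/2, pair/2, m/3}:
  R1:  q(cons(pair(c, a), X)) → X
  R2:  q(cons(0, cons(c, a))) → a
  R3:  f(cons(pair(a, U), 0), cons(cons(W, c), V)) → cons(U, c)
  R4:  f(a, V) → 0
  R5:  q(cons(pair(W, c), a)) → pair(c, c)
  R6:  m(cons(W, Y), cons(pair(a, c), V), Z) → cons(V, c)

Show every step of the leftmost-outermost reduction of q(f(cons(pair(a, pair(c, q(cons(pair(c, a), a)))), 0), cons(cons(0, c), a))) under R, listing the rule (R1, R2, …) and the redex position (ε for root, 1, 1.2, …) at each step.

c

1. q(f(cons(pair(a, pair(c, q(cons(pair(c, a), a)))), 0), cons(cons(0, c), a)))  →  q(cons(pair(c, q(cons(pair(c, a), a))), c))   [R3 at 1]
2. q(cons(pair(c, q(cons(pair(c, a), a))), c))  →  q(cons(pair(c, a), c))   [R1 at 1.1.2]
3. q(cons(pair(c, a), c))  →  c   [R1 at ε]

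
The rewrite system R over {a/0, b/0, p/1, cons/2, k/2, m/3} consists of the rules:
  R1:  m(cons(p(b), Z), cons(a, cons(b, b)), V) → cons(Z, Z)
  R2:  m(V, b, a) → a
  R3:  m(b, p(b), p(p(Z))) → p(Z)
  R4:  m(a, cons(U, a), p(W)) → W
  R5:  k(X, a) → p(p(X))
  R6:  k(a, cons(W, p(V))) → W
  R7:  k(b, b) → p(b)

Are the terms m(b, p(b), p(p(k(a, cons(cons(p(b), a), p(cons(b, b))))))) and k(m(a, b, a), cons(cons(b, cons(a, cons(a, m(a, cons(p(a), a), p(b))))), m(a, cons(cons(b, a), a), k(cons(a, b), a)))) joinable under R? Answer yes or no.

Reduce t₁ = m(b, p(b), p(p(k(a, cons(cons(p(b), a), p(cons(b, b))))))):
1. m(b, p(b), p(p(k(a, cons(cons(p(b), a), p(cons(b, b)))))))  →  p(k(a, cons(cons(p(b), a), p(cons(b, b)))))   [R3 at ε]
2. p(k(a, cons(cons(p(b), a), p(cons(b, b)))))  →  p(cons(p(b), a))   [R6 at 1]

Reduce t₂ = k(m(a, b, a), cons(cons(b, cons(a, cons(a, m(a, cons(p(a), a), p(b))))), m(a, cons(cons(b, a), a), k(cons(a, b), a)))):
1. k(m(a, b, a), cons(cons(b, cons(a, cons(a, m(a, cons(p(a), a), p(b))))), m(a, cons(cons(b, a), a), k(cons(a, b), a))))  →  k(a, cons(cons(b, cons(a, cons(a, m(a, cons(p(a), a), p(b))))), m(a, cons(cons(b, a), a), k(cons(a, b), a))))   [R2 at 1]
2. k(a, cons(cons(b, cons(a, cons(a, m(a, cons(p(a), a), p(b))))), m(a, cons(cons(b, a), a), k(cons(a, b), a))))  →  k(a, cons(cons(b, cons(a, cons(a, b))), m(a, cons(cons(b, a), a), k(cons(a, b), a))))   [R4 at 2.1.2.2.2]
3. k(a, cons(cons(b, cons(a, cons(a, b))), m(a, cons(cons(b, a), a), k(cons(a, b), a))))  →  k(a, cons(cons(b, cons(a, cons(a, b))), m(a, cons(cons(b, a), a), p(p(cons(a, b))))))   [R5 at 2.2.3]
4. k(a, cons(cons(b, cons(a, cons(a, b))), m(a, cons(cons(b, a), a), p(p(cons(a, b))))))  →  k(a, cons(cons(b, cons(a, cons(a, b))), p(cons(a, b))))   [R4 at 2.2]
5. k(a, cons(cons(b, cons(a, cons(a, b))), p(cons(a, b))))  →  cons(b, cons(a, cons(a, b)))   [R6 at ε]

no — NF(t₁) = p(cons(p(b), a)), NF(t₂) = cons(b, cons(a, cons(a, b)))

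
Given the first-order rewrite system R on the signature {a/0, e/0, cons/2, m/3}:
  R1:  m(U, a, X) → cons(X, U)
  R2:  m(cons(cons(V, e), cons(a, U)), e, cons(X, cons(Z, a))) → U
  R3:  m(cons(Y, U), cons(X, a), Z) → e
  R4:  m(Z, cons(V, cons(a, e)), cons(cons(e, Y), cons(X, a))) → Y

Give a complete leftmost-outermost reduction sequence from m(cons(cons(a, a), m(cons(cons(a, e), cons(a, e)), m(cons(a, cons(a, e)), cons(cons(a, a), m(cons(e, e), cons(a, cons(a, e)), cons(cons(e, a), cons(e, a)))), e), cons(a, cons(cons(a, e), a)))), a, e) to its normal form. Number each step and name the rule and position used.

cons(e, cons(cons(a, a), e))

1. m(cons(cons(a, a), m(cons(cons(a, e), cons(a, e)), m(cons(a, cons(a, e)), cons(cons(a, a), m(cons(e, e), cons(a, cons(a, e)), cons(cons(e, a), cons(e, a)))), e), cons(a, cons(cons(a, e), a)))), a, e)  →  cons(e, cons(cons(a, a), m(cons(cons(a, e), cons(a, e)), m(cons(a, cons(a, e)), cons(cons(a, a), m(cons(e, e), cons(a, cons(a, e)), cons(cons(e, a), cons(e, a)))), e), cons(a, cons(cons(a, e), a)))))   [R1 at ε]
2. cons(e, cons(cons(a, a), m(cons(cons(a, e), cons(a, e)), m(cons(a, cons(a, e)), cons(cons(a, a), m(cons(e, e), cons(a, cons(a, e)), cons(cons(e, a), cons(e, a)))), e), cons(a, cons(cons(a, e), a)))))  →  cons(e, cons(cons(a, a), m(cons(cons(a, e), cons(a, e)), m(cons(a, cons(a, e)), cons(cons(a, a), a), e), cons(a, cons(cons(a, e), a)))))   [R4 at 2.2.2.2.2]
3. cons(e, cons(cons(a, a), m(cons(cons(a, e), cons(a, e)), m(cons(a, cons(a, e)), cons(cons(a, a), a), e), cons(a, cons(cons(a, e), a)))))  →  cons(e, cons(cons(a, a), m(cons(cons(a, e), cons(a, e)), e, cons(a, cons(cons(a, e), a)))))   [R3 at 2.2.2]
4. cons(e, cons(cons(a, a), m(cons(cons(a, e), cons(a, e)), e, cons(a, cons(cons(a, e), a)))))  →  cons(e, cons(cons(a, a), e))   [R2 at 2.2]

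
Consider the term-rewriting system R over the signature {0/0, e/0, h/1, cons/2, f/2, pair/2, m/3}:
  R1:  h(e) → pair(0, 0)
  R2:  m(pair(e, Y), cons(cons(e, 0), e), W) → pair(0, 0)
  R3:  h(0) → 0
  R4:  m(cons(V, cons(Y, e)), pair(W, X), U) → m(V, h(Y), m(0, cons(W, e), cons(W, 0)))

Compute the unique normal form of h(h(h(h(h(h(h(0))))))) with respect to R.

1. h(h(h(h(h(h(h(0)))))))  →  h(h(h(h(h(h(0))))))   [R3 at 1.1.1.1.1.1]
2. h(h(h(h(h(h(0))))))  →  h(h(h(h(h(0)))))   [R3 at 1.1.1.1.1]
3. h(h(h(h(h(0)))))  →  h(h(h(h(0))))   [R3 at 1.1.1.1]
4. h(h(h(h(0))))  →  h(h(h(0)))   [R3 at 1.1.1]
5. h(h(h(0)))  →  h(h(0))   [R3 at 1.1]
6. h(h(0))  →  h(0)   [R3 at 1]
7. h(0)  →  0   [R3 at ε]

0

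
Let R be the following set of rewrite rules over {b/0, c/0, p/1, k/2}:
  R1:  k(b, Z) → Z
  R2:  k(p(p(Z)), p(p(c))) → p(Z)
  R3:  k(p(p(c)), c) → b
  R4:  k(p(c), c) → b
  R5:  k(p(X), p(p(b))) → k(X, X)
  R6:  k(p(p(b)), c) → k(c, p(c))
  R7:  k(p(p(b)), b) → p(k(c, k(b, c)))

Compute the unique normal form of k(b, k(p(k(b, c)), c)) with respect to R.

b

1. k(b, k(p(k(b, c)), c))  →  k(p(k(b, c)), c)   [R1 at ε]
2. k(p(k(b, c)), c)  →  k(p(c), c)   [R1 at 1.1]
3. k(p(c), c)  →  b   [R4 at ε]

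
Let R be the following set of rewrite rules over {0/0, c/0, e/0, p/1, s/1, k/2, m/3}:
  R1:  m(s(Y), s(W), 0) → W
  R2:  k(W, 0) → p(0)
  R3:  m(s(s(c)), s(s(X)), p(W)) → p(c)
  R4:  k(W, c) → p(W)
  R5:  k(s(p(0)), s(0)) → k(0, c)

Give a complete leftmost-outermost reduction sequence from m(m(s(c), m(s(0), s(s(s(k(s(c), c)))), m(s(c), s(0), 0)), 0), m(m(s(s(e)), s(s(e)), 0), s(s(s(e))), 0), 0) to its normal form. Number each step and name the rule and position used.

s(e)

1. m(m(s(c), m(s(0), s(s(s(k(s(c), c)))), m(s(c), s(0), 0)), 0), m(m(s(s(e)), s(s(e)), 0), s(s(s(e))), 0), 0)  →  m(m(s(c), m(s(0), s(s(s(p(s(c))))), m(s(c), s(0), 0)), 0), m(m(s(s(e)), s(s(e)), 0), s(s(s(e))), 0), 0)   [R4 at 1.2.2.1.1.1]
2. m(m(s(c), m(s(0), s(s(s(p(s(c))))), m(s(c), s(0), 0)), 0), m(m(s(s(e)), s(s(e)), 0), s(s(s(e))), 0), 0)  →  m(m(s(c), m(s(0), s(s(s(p(s(c))))), 0), 0), m(m(s(s(e)), s(s(e)), 0), s(s(s(e))), 0), 0)   [R1 at 1.2.3]
3. m(m(s(c), m(s(0), s(s(s(p(s(c))))), 0), 0), m(m(s(s(e)), s(s(e)), 0), s(s(s(e))), 0), 0)  →  m(m(s(c), s(s(p(s(c)))), 0), m(m(s(s(e)), s(s(e)), 0), s(s(s(e))), 0), 0)   [R1 at 1.2]
4. m(m(s(c), s(s(p(s(c)))), 0), m(m(s(s(e)), s(s(e)), 0), s(s(s(e))), 0), 0)  →  m(s(p(s(c))), m(m(s(s(e)), s(s(e)), 0), s(s(s(e))), 0), 0)   [R1 at 1]
5. m(s(p(s(c))), m(m(s(s(e)), s(s(e)), 0), s(s(s(e))), 0), 0)  →  m(s(p(s(c))), m(s(e), s(s(s(e))), 0), 0)   [R1 at 2.1]
6. m(s(p(s(c))), m(s(e), s(s(s(e))), 0), 0)  →  m(s(p(s(c))), s(s(e)), 0)   [R1 at 2]
7. m(s(p(s(c))), s(s(e)), 0)  →  s(e)   [R1 at ε]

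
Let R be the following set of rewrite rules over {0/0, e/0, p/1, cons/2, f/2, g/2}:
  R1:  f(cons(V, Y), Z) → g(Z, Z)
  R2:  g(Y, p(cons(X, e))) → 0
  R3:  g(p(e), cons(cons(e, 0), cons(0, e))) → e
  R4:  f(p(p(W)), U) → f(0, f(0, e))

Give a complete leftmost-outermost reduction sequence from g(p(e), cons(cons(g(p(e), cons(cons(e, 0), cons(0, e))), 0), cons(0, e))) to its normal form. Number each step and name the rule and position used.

e

1. g(p(e), cons(cons(g(p(e), cons(cons(e, 0), cons(0, e))), 0), cons(0, e)))  →  g(p(e), cons(cons(e, 0), cons(0, e)))   [R3 at 2.1.1]
2. g(p(e), cons(cons(e, 0), cons(0, e)))  →  e   [R3 at ε]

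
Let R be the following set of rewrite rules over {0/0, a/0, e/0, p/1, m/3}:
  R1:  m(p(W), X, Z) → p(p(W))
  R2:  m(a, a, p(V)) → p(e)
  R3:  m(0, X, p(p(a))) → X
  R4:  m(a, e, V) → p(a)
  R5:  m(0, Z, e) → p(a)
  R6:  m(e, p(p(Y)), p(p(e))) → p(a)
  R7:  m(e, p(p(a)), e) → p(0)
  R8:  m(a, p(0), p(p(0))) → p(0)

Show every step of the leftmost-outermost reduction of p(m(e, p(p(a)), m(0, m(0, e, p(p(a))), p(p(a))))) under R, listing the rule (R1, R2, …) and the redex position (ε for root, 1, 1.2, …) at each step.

p(p(0))

1. p(m(e, p(p(a)), m(0, m(0, e, p(p(a))), p(p(a)))))  →  p(m(e, p(p(a)), m(0, e, p(p(a)))))   [R3 at 1.3]
2. p(m(e, p(p(a)), m(0, e, p(p(a)))))  →  p(m(e, p(p(a)), e))   [R3 at 1.3]
3. p(m(e, p(p(a)), e))  →  p(p(0))   [R7 at 1]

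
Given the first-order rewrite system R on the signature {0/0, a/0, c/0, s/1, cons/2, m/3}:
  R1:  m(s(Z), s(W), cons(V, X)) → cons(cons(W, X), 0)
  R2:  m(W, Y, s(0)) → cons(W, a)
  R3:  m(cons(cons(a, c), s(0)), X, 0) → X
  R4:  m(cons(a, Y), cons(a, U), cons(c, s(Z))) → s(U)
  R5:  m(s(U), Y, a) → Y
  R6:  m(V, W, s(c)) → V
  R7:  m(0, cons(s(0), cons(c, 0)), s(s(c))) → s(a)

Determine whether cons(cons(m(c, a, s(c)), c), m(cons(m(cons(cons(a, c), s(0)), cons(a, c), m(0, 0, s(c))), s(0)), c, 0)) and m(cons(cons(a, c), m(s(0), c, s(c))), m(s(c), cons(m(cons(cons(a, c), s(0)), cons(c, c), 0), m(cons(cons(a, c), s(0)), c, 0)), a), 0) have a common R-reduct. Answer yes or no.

yes — NF(t₁) = cons(cons(c, c), c), NF(t₂) = cons(cons(c, c), c)

Reduce t₁ = cons(cons(m(c, a, s(c)), c), m(cons(m(cons(cons(a, c), s(0)), cons(a, c), m(0, 0, s(c))), s(0)), c, 0)):
1. cons(cons(m(c, a, s(c)), c), m(cons(m(cons(cons(a, c), s(0)), cons(a, c), m(0, 0, s(c))), s(0)), c, 0))  →  cons(cons(c, c), m(cons(m(cons(cons(a, c), s(0)), cons(a, c), m(0, 0, s(c))), s(0)), c, 0))   [R6 at 1.1]
2. cons(cons(c, c), m(cons(m(cons(cons(a, c), s(0)), cons(a, c), m(0, 0, s(c))), s(0)), c, 0))  →  cons(cons(c, c), m(cons(m(cons(cons(a, c), s(0)), cons(a, c), 0), s(0)), c, 0))   [R6 at 2.1.1.3]
3. cons(cons(c, c), m(cons(m(cons(cons(a, c), s(0)), cons(a, c), 0), s(0)), c, 0))  →  cons(cons(c, c), m(cons(cons(a, c), s(0)), c, 0))   [R3 at 2.1.1]
4. cons(cons(c, c), m(cons(cons(a, c), s(0)), c, 0))  →  cons(cons(c, c), c)   [R3 at 2]

Reduce t₂ = m(cons(cons(a, c), m(s(0), c, s(c))), m(s(c), cons(m(cons(cons(a, c), s(0)), cons(c, c), 0), m(cons(cons(a, c), s(0)), c, 0)), a), 0):
1. m(cons(cons(a, c), m(s(0), c, s(c))), m(s(c), cons(m(cons(cons(a, c), s(0)), cons(c, c), 0), m(cons(cons(a, c), s(0)), c, 0)), a), 0)  →  m(cons(cons(a, c), s(0)), m(s(c), cons(m(cons(cons(a, c), s(0)), cons(c, c), 0), m(cons(cons(a, c), s(0)), c, 0)), a), 0)   [R6 at 1.2]
2. m(cons(cons(a, c), s(0)), m(s(c), cons(m(cons(cons(a, c), s(0)), cons(c, c), 0), m(cons(cons(a, c), s(0)), c, 0)), a), 0)  →  m(s(c), cons(m(cons(cons(a, c), s(0)), cons(c, c), 0), m(cons(cons(a, c), s(0)), c, 0)), a)   [R3 at ε]
3. m(s(c), cons(m(cons(cons(a, c), s(0)), cons(c, c), 0), m(cons(cons(a, c), s(0)), c, 0)), a)  →  cons(m(cons(cons(a, c), s(0)), cons(c, c), 0), m(cons(cons(a, c), s(0)), c, 0))   [R5 at ε]
4. cons(m(cons(cons(a, c), s(0)), cons(c, c), 0), m(cons(cons(a, c), s(0)), c, 0))  →  cons(cons(c, c), m(cons(cons(a, c), s(0)), c, 0))   [R3 at 1]
5. cons(cons(c, c), m(cons(cons(a, c), s(0)), c, 0))  →  cons(cons(c, c), c)   [R3 at 2]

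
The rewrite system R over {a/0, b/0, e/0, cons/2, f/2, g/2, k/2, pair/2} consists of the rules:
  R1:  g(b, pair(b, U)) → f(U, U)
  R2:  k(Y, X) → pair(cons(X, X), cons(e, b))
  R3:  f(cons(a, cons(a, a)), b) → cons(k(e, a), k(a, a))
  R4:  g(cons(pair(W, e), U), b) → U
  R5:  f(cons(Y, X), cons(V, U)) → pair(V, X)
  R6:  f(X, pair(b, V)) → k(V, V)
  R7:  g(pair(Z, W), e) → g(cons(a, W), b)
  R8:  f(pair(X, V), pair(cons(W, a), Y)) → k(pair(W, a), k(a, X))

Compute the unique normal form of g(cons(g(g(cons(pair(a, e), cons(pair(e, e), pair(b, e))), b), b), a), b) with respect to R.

a

1. g(cons(g(g(cons(pair(a, e), cons(pair(e, e), pair(b, e))), b), b), a), b)  →  g(cons(g(cons(pair(e, e), pair(b, e)), b), a), b)   [R4 at 1.1.1]
2. g(cons(g(cons(pair(e, e), pair(b, e)), b), a), b)  →  g(cons(pair(b, e), a), b)   [R4 at 1.1]
3. g(cons(pair(b, e), a), b)  →  a   [R4 at ε]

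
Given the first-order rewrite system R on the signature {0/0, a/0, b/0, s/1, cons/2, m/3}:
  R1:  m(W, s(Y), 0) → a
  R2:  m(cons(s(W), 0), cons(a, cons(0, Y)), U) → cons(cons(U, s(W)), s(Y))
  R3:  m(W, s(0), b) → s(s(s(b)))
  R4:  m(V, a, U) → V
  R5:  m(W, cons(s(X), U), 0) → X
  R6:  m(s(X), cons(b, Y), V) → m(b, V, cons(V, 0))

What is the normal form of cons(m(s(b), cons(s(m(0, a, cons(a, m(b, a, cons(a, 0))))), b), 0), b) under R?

1. cons(m(s(b), cons(s(m(0, a, cons(a, m(b, a, cons(a, 0))))), b), 0), b)  →  cons(m(0, a, cons(a, m(b, a, cons(a, 0)))), b)   [R5 at 1]
2. cons(m(0, a, cons(a, m(b, a, cons(a, 0)))), b)  →  cons(0, b)   [R4 at 1]

cons(0, b)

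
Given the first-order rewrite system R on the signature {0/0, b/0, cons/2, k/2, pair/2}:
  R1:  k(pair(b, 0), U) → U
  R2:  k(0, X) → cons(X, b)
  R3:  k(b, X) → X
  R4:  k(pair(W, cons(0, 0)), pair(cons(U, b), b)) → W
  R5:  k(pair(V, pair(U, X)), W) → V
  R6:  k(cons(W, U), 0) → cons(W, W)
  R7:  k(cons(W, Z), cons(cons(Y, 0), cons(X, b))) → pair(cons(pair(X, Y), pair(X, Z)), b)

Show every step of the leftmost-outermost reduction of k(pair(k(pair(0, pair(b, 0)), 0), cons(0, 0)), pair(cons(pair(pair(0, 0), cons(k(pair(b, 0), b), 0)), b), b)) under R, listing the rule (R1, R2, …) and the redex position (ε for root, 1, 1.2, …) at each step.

0

1. k(pair(k(pair(0, pair(b, 0)), 0), cons(0, 0)), pair(cons(pair(pair(0, 0), cons(k(pair(b, 0), b), 0)), b), b))  →  k(pair(0, pair(b, 0)), 0)   [R4 at ε]
2. k(pair(0, pair(b, 0)), 0)  →  0   [R5 at ε]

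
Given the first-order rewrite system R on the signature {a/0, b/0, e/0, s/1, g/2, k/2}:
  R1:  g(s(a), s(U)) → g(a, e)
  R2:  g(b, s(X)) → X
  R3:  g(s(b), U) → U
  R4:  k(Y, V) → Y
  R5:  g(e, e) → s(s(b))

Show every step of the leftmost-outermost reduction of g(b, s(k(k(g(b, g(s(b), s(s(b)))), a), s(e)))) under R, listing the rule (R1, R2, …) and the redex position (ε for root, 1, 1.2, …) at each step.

s(b)

1. g(b, s(k(k(g(b, g(s(b), s(s(b)))), a), s(e))))  →  k(k(g(b, g(s(b), s(s(b)))), a), s(e))   [R2 at ε]
2. k(k(g(b, g(s(b), s(s(b)))), a), s(e))  →  k(g(b, g(s(b), s(s(b)))), a)   [R4 at ε]
3. k(g(b, g(s(b), s(s(b)))), a)  →  g(b, g(s(b), s(s(b))))   [R4 at ε]
4. g(b, g(s(b), s(s(b))))  →  g(b, s(s(b)))   [R3 at 2]
5. g(b, s(s(b)))  →  s(b)   [R2 at ε]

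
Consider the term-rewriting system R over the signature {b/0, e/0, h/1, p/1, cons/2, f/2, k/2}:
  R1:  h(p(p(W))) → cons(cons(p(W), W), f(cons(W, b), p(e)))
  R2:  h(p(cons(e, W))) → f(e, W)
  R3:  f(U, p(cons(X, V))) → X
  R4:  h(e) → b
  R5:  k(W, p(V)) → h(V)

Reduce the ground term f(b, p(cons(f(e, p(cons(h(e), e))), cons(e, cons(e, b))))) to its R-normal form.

1. f(b, p(cons(f(e, p(cons(h(e), e))), cons(e, cons(e, b)))))  →  f(e, p(cons(h(e), e)))   [R3 at ε]
2. f(e, p(cons(h(e), e)))  →  h(e)   [R3 at ε]
3. h(e)  →  b   [R4 at ε]

b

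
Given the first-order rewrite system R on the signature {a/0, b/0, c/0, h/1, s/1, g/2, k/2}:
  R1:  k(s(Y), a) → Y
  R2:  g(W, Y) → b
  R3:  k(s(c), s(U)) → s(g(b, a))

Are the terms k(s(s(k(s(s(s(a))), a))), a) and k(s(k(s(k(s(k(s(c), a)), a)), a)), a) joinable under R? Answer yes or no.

Reduce t₁ = k(s(s(k(s(s(s(a))), a))), a):
1. k(s(s(k(s(s(s(a))), a))), a)  →  s(k(s(s(s(a))), a))   [R1 at ε]
2. s(k(s(s(s(a))), a))  →  s(s(s(a)))   [R1 at 1]

Reduce t₂ = k(s(k(s(k(s(k(s(c), a)), a)), a)), a):
1. k(s(k(s(k(s(k(s(c), a)), a)), a)), a)  →  k(s(k(s(k(s(c), a)), a)), a)   [R1 at ε]
2. k(s(k(s(k(s(c), a)), a)), a)  →  k(s(k(s(c), a)), a)   [R1 at ε]
3. k(s(k(s(c), a)), a)  →  k(s(c), a)   [R1 at ε]
4. k(s(c), a)  →  c   [R1 at ε]

no — NF(t₁) = s(s(s(a))), NF(t₂) = c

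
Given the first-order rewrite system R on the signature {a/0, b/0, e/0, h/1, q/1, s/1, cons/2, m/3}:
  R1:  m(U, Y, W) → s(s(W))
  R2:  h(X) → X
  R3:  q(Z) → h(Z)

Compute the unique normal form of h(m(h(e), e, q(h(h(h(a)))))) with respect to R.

s(s(a))

1. h(m(h(e), e, q(h(h(h(a))))))  →  m(h(e), e, q(h(h(h(a)))))   [R2 at ε]
2. m(h(e), e, q(h(h(h(a)))))  →  s(s(q(h(h(h(a))))))   [R1 at ε]
3. s(s(q(h(h(h(a))))))  →  s(s(h(h(h(h(a))))))   [R3 at 1.1]
4. s(s(h(h(h(h(a))))))  →  s(s(h(h(h(a)))))   [R2 at 1.1]
5. s(s(h(h(h(a)))))  →  s(s(h(h(a))))   [R2 at 1.1]
6. s(s(h(h(a))))  →  s(s(h(a)))   [R2 at 1.1]
7. s(s(h(a)))  →  s(s(a))   [R2 at 1.1]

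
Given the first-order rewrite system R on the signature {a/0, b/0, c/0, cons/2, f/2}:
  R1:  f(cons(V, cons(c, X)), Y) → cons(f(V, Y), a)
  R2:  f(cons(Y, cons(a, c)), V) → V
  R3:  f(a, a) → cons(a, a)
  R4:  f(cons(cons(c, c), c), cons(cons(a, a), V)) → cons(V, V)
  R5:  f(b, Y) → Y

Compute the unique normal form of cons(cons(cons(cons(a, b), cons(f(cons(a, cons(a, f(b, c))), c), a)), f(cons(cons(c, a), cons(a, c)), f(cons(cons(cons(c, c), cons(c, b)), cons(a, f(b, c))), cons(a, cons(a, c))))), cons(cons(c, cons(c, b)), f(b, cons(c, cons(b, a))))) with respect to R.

1. cons(cons(cons(cons(a, b), cons(f(cons(a, cons(a, f(b, c))), c), a)), f(cons(cons(c, a), cons(a, c)), f(cons(cons(cons(c, c), cons(c, b)), cons(a, f(b, c))), cons(a, cons(a, c))))), cons(cons(c, cons(c, b)), f(b, cons(c, cons(b, a)))))  →  cons(cons(cons(cons(a, b), cons(f(cons(a, cons(a, c)), c), a)), f(cons(cons(c, a), cons(a, c)), f(cons(cons(cons(c, c), cons(c, b)), cons(a, f(b, c))), cons(a, cons(a, c))))), cons(cons(c, cons(c, b)), f(b, cons(c, cons(b, a)))))   [R5 at 1.1.2.1.1.2.2]
2. cons(cons(cons(cons(a, b), cons(f(cons(a, cons(a, c)), c), a)), f(cons(cons(c, a), cons(a, c)), f(cons(cons(cons(c, c), cons(c, b)), cons(a, f(b, c))), cons(a, cons(a, c))))), cons(cons(c, cons(c, b)), f(b, cons(c, cons(b, a)))))  →  cons(cons(cons(cons(a, b), cons(c, a)), f(cons(cons(c, a), cons(a, c)), f(cons(cons(cons(c, c), cons(c, b)), cons(a, f(b, c))), cons(a, cons(a, c))))), cons(cons(c, cons(c, b)), f(b, cons(c, cons(b, a)))))   [R2 at 1.1.2.1]
3. cons(cons(cons(cons(a, b), cons(c, a)), f(cons(cons(c, a), cons(a, c)), f(cons(cons(cons(c, c), cons(c, b)), cons(a, f(b, c))), cons(a, cons(a, c))))), cons(cons(c, cons(c, b)), f(b, cons(c, cons(b, a)))))  →  cons(cons(cons(cons(a, b), cons(c, a)), f(cons(cons(cons(c, c), cons(c, b)), cons(a, f(b, c))), cons(a, cons(a, c)))), cons(cons(c, cons(c, b)), f(b, cons(c, cons(b, a)))))   [R2 at 1.2]
4. cons(cons(cons(cons(a, b), cons(c, a)), f(cons(cons(cons(c, c), cons(c, b)), cons(a, f(b, c))), cons(a, cons(a, c)))), cons(cons(c, cons(c, b)), f(b, cons(c, cons(b, a)))))  →  cons(cons(cons(cons(a, b), cons(c, a)), f(cons(cons(cons(c, c), cons(c, b)), cons(a, c)), cons(a, cons(a, c)))), cons(cons(c, cons(c, b)), f(b, cons(c, cons(b, a)))))   [R5 at 1.2.1.2.2]
5. cons(cons(cons(cons(a, b), cons(c, a)), f(cons(cons(cons(c, c), cons(c, b)), cons(a, c)), cons(a, cons(a, c)))), cons(cons(c, cons(c, b)), f(b, cons(c, cons(b, a)))))  →  cons(cons(cons(cons(a, b), cons(c, a)), cons(a, cons(a, c))), cons(cons(c, cons(c, b)), f(b, cons(c, cons(b, a)))))   [R2 at 1.2]
6. cons(cons(cons(cons(a, b), cons(c, a)), cons(a, cons(a, c))), cons(cons(c, cons(c, b)), f(b, cons(c, cons(b, a)))))  →  cons(cons(cons(cons(a, b), cons(c, a)), cons(a, cons(a, c))), cons(cons(c, cons(c, b)), cons(c, cons(b, a))))   [R5 at 2.2]

cons(cons(cons(cons(a, b), cons(c, a)), cons(a, cons(a, c))), cons(cons(c, cons(c, b)), cons(c, cons(b, a))))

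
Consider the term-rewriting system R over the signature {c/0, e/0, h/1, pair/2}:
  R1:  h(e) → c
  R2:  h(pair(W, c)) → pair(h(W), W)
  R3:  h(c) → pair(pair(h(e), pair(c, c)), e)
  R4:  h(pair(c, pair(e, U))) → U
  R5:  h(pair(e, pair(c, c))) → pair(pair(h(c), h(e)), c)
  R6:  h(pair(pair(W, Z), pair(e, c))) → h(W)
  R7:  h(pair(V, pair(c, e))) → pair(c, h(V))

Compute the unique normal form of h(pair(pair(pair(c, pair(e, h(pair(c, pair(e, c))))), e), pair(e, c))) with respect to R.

c

1. h(pair(pair(pair(c, pair(e, h(pair(c, pair(e, c))))), e), pair(e, c)))  →  h(pair(c, pair(e, h(pair(c, pair(e, c))))))   [R6 at ε]
2. h(pair(c, pair(e, h(pair(c, pair(e, c))))))  →  h(pair(c, pair(e, c)))   [R4 at ε]
3. h(pair(c, pair(e, c)))  →  c   [R4 at ε]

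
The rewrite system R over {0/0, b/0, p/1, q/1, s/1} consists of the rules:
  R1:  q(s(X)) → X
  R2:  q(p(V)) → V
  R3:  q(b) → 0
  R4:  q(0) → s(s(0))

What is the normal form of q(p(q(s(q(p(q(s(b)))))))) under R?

1. q(p(q(s(q(p(q(s(b))))))))  →  q(s(q(p(q(s(b))))))   [R2 at ε]
2. q(s(q(p(q(s(b))))))  →  q(p(q(s(b))))   [R1 at ε]
3. q(p(q(s(b))))  →  q(s(b))   [R2 at ε]
4. q(s(b))  →  b   [R1 at ε]

b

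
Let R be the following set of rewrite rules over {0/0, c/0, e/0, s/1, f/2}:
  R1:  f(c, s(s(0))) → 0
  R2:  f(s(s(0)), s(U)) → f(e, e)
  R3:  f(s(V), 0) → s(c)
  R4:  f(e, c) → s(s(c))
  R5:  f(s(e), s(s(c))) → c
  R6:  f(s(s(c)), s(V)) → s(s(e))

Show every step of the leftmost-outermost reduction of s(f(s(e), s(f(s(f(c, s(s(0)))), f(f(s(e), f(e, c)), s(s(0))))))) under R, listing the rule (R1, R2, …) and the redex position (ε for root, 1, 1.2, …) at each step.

s(c)

1. s(f(s(e), s(f(s(f(c, s(s(0)))), f(f(s(e), f(e, c)), s(s(0)))))))  →  s(f(s(e), s(f(s(0), f(f(s(e), f(e, c)), s(s(0)))))))   [R1 at 1.2.1.1.1]
2. s(f(s(e), s(f(s(0), f(f(s(e), f(e, c)), s(s(0)))))))  →  s(f(s(e), s(f(s(0), f(f(s(e), s(s(c))), s(s(0)))))))   [R4 at 1.2.1.2.1.2]
3. s(f(s(e), s(f(s(0), f(f(s(e), s(s(c))), s(s(0)))))))  →  s(f(s(e), s(f(s(0), f(c, s(s(0)))))))   [R5 at 1.2.1.2.1]
4. s(f(s(e), s(f(s(0), f(c, s(s(0)))))))  →  s(f(s(e), s(f(s(0), 0))))   [R1 at 1.2.1.2]
5. s(f(s(e), s(f(s(0), 0))))  →  s(f(s(e), s(s(c))))   [R3 at 1.2.1]
6. s(f(s(e), s(s(c))))  →  s(c)   [R5 at 1]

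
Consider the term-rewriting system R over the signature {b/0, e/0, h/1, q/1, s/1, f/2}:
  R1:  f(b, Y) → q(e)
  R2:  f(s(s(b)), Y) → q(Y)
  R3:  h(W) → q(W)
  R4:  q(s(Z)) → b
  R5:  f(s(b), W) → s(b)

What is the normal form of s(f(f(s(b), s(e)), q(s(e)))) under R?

s(s(b))

1. s(f(f(s(b), s(e)), q(s(e))))  →  s(f(s(b), q(s(e))))   [R5 at 1.1]
2. s(f(s(b), q(s(e))))  →  s(s(b))   [R5 at 1]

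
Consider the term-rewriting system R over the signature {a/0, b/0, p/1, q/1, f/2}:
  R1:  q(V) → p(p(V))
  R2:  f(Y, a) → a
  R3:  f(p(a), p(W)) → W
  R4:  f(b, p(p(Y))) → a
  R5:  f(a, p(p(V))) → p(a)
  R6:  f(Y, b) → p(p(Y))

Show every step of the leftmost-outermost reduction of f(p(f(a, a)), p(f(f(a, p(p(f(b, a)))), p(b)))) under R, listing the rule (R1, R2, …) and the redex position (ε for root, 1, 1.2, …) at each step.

1. f(p(f(a, a)), p(f(f(a, p(p(f(b, a)))), p(b))))  →  f(p(a), p(f(f(a, p(p(f(b, a)))), p(b))))   [R2 at 1.1]
2. f(p(a), p(f(f(a, p(p(f(b, a)))), p(b))))  →  f(f(a, p(p(f(b, a)))), p(b))   [R3 at ε]
3. f(f(a, p(p(f(b, a)))), p(b))  →  f(p(a), p(b))   [R5 at 1]
4. f(p(a), p(b))  →  b   [R3 at ε]

b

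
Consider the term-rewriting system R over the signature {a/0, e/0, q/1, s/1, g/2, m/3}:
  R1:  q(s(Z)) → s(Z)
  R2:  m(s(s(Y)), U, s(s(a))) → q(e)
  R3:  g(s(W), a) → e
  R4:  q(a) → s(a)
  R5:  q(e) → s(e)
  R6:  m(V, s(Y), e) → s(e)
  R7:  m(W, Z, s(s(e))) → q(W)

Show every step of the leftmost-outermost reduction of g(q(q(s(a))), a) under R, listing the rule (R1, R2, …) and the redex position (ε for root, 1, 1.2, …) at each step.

1. g(q(q(s(a))), a)  →  g(q(s(a)), a)   [R1 at 1.1]
2. g(q(s(a)), a)  →  g(s(a), a)   [R1 at 1]
3. g(s(a), a)  →  e   [R3 at ε]

e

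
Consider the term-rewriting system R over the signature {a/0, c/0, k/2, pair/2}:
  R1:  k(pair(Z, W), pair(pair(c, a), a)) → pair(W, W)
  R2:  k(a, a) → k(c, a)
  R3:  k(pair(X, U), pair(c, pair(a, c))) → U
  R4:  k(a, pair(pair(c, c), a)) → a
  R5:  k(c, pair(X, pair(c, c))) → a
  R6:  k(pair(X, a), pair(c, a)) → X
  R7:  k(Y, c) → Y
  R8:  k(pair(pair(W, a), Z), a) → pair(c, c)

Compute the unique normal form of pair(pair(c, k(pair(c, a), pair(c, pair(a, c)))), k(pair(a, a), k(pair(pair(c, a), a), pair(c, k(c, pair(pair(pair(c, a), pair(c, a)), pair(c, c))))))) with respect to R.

1. pair(pair(c, k(pair(c, a), pair(c, pair(a, c)))), k(pair(a, a), k(pair(pair(c, a), a), pair(c, k(c, pair(pair(pair(c, a), pair(c, a)), pair(c, c)))))))  →  pair(pair(c, a), k(pair(a, a), k(pair(pair(c, a), a), pair(c, k(c, pair(pair(pair(c, a), pair(c, a)), pair(c, c)))))))   [R3 at 1.2]
2. pair(pair(c, a), k(pair(a, a), k(pair(pair(c, a), a), pair(c, k(c, pair(pair(pair(c, a), pair(c, a)), pair(c, c)))))))  →  pair(pair(c, a), k(pair(a, a), k(pair(pair(c, a), a), pair(c, a))))   [R5 at 2.2.2.2]
3. pair(pair(c, a), k(pair(a, a), k(pair(pair(c, a), a), pair(c, a))))  →  pair(pair(c, a), k(pair(a, a), pair(c, a)))   [R6 at 2.2]
4. pair(pair(c, a), k(pair(a, a), pair(c, a)))  →  pair(pair(c, a), a)   [R6 at 2]

pair(pair(c, a), a)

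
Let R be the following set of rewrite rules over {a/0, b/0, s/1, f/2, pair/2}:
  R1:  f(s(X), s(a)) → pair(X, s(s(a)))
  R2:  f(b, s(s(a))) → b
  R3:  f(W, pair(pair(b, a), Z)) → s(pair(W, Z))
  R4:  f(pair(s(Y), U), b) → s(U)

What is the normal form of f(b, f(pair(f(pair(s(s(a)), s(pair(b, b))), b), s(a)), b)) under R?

b

1. f(b, f(pair(f(pair(s(s(a)), s(pair(b, b))), b), s(a)), b))  →  f(b, f(pair(s(s(pair(b, b))), s(a)), b))   [R4 at 2.1.1]
2. f(b, f(pair(s(s(pair(b, b))), s(a)), b))  →  f(b, s(s(a)))   [R4 at 2]
3. f(b, s(s(a)))  →  b   [R2 at ε]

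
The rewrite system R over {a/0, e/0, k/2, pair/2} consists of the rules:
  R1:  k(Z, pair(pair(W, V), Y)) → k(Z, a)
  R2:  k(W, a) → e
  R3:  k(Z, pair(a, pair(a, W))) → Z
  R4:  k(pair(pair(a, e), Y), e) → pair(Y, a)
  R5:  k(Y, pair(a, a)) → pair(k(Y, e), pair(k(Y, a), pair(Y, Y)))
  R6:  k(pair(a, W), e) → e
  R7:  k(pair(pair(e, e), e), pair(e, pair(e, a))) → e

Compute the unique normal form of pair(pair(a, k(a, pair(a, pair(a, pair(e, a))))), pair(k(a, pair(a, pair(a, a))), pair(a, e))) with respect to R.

1. pair(pair(a, k(a, pair(a, pair(a, pair(e, a))))), pair(k(a, pair(a, pair(a, a))), pair(a, e)))  →  pair(pair(a, a), pair(k(a, pair(a, pair(a, a))), pair(a, e)))   [R3 at 1.2]
2. pair(pair(a, a), pair(k(a, pair(a, pair(a, a))), pair(a, e)))  →  pair(pair(a, a), pair(a, pair(a, e)))   [R3 at 2.1]

pair(pair(a, a), pair(a, pair(a, e)))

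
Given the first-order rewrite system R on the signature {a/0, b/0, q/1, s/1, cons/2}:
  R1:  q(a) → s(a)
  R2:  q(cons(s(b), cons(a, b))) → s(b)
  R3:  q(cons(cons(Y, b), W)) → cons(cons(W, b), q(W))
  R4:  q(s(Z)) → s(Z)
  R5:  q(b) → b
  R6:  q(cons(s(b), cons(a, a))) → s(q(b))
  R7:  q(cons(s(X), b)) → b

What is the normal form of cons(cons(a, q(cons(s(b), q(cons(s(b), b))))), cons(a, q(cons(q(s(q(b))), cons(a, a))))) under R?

cons(cons(a, b), cons(a, s(b)))

1. cons(cons(a, q(cons(s(b), q(cons(s(b), b))))), cons(a, q(cons(q(s(q(b))), cons(a, a)))))  →  cons(cons(a, q(cons(s(b), b))), cons(a, q(cons(q(s(q(b))), cons(a, a)))))   [R7 at 1.2.1.2]
2. cons(cons(a, q(cons(s(b), b))), cons(a, q(cons(q(s(q(b))), cons(a, a)))))  →  cons(cons(a, b), cons(a, q(cons(q(s(q(b))), cons(a, a)))))   [R7 at 1.2]
3. cons(cons(a, b), cons(a, q(cons(q(s(q(b))), cons(a, a)))))  →  cons(cons(a, b), cons(a, q(cons(s(q(b)), cons(a, a)))))   [R4 at 2.2.1.1]
4. cons(cons(a, b), cons(a, q(cons(s(q(b)), cons(a, a)))))  →  cons(cons(a, b), cons(a, q(cons(s(b), cons(a, a)))))   [R5 at 2.2.1.1.1]
5. cons(cons(a, b), cons(a, q(cons(s(b), cons(a, a)))))  →  cons(cons(a, b), cons(a, s(q(b))))   [R6 at 2.2]
6. cons(cons(a, b), cons(a, s(q(b))))  →  cons(cons(a, b), cons(a, s(b)))   [R5 at 2.2.1]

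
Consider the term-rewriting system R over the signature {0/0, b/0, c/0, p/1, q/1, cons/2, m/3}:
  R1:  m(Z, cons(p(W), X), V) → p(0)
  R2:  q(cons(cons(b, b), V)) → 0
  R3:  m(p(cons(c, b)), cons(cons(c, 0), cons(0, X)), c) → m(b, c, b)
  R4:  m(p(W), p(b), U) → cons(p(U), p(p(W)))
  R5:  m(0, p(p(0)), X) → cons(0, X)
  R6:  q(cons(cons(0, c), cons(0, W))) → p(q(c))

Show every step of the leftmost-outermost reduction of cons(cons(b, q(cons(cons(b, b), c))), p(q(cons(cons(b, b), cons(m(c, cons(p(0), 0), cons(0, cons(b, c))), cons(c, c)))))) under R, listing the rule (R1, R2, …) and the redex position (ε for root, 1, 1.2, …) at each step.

1. cons(cons(b, q(cons(cons(b, b), c))), p(q(cons(cons(b, b), cons(m(c, cons(p(0), 0), cons(0, cons(b, c))), cons(c, c))))))  →  cons(cons(b, 0), p(q(cons(cons(b, b), cons(m(c, cons(p(0), 0), cons(0, cons(b, c))), cons(c, c))))))   [R2 at 1.2]
2. cons(cons(b, 0), p(q(cons(cons(b, b), cons(m(c, cons(p(0), 0), cons(0, cons(b, c))), cons(c, c))))))  →  cons(cons(b, 0), p(0))   [R2 at 2.1]

cons(cons(b, 0), p(0))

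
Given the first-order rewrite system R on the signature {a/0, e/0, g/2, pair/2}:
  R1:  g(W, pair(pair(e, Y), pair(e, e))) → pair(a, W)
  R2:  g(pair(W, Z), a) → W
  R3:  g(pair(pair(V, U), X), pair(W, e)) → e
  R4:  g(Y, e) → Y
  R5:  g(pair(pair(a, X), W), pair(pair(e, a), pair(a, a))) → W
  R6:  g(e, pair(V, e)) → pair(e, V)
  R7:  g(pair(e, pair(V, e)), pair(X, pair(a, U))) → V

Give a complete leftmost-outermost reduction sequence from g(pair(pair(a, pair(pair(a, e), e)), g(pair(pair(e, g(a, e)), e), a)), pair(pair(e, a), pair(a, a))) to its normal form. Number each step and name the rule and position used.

pair(e, a)

1. g(pair(pair(a, pair(pair(a, e), e)), g(pair(pair(e, g(a, e)), e), a)), pair(pair(e, a), pair(a, a)))  →  g(pair(pair(e, g(a, e)), e), a)   [R5 at ε]
2. g(pair(pair(e, g(a, e)), e), a)  →  pair(e, g(a, e))   [R2 at ε]
3. pair(e, g(a, e))  →  pair(e, a)   [R4 at 2]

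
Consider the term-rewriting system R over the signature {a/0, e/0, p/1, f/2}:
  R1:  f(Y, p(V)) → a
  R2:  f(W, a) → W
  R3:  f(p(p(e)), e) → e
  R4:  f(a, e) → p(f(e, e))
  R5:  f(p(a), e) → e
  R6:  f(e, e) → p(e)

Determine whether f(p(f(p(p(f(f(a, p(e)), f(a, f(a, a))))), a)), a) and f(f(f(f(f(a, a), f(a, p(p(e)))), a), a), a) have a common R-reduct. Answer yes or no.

Reduce t₁ = f(p(f(p(p(f(f(a, p(e)), f(a, f(a, a))))), a)), a):
1. f(p(f(p(p(f(f(a, p(e)), f(a, f(a, a))))), a)), a)  →  p(f(p(p(f(f(a, p(e)), f(a, f(a, a))))), a))   [R2 at ε]
2. p(f(p(p(f(f(a, p(e)), f(a, f(a, a))))), a))  →  p(p(p(f(f(a, p(e)), f(a, f(a, a))))))   [R2 at 1]
3. p(p(p(f(f(a, p(e)), f(a, f(a, a))))))  →  p(p(p(f(a, f(a, f(a, a))))))   [R1 at 1.1.1.1]
4. p(p(p(f(a, f(a, f(a, a))))))  →  p(p(p(f(a, f(a, a)))))   [R2 at 1.1.1.2.2]
5. p(p(p(f(a, f(a, a)))))  →  p(p(p(f(a, a))))   [R2 at 1.1.1.2]
6. p(p(p(f(a, a))))  →  p(p(p(a)))   [R2 at 1.1.1]

Reduce t₂ = f(f(f(f(f(a, a), f(a, p(p(e)))), a), a), a):
1. f(f(f(f(f(a, a), f(a, p(p(e)))), a), a), a)  →  f(f(f(f(a, a), f(a, p(p(e)))), a), a)   [R2 at ε]
2. f(f(f(f(a, a), f(a, p(p(e)))), a), a)  →  f(f(f(a, a), f(a, p(p(e)))), a)   [R2 at ε]
3. f(f(f(a, a), f(a, p(p(e)))), a)  →  f(f(a, a), f(a, p(p(e))))   [R2 at ε]
4. f(f(a, a), f(a, p(p(e))))  →  f(a, f(a, p(p(e))))   [R2 at 1]
5. f(a, f(a, p(p(e))))  →  f(a, a)   [R1 at 2]
6. f(a, a)  →  a   [R2 at ε]

no — NF(t₁) = p(p(p(a))), NF(t₂) = a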